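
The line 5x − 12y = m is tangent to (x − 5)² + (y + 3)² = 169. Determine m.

The line touches the circle iff its distance from (5, −3) is 13:
|5·5 − 12·(−3) − m| / √169 = 13
|m − (61)| = 13·13, so m = 230 or m = −108.

m = −108 or m = 230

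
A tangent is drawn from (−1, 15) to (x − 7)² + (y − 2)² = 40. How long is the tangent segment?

√193

Centre (7, 2), r² = 40. |PO|² = (−8)² + (13)² = 233.
Power of the point: PT² = |PO|² − r² = 193, so PT = √193.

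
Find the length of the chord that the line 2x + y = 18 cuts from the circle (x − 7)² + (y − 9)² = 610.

22√5

From the line, y = −2x + 18. Substituting:
5x² − 50x − 480 = 0  ⟹  x² − 10x − 96 = 0
x = 16 or x = −6, giving (16, −14) and (−6, 30).
|(16, −14) − (−6, 30)| = √((22)² + (−44)²) = 22√5.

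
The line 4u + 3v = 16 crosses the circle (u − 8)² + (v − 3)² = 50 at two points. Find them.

(1, 4) and (7, −4)

Express v = (16 − 4u)/3 and substitute into the circle:
25u² − 200u + 175 = 0  ⟹  u² − 8u + 7 = 0
u = 7 or u = 1, giving (7, −4) and (1, 4).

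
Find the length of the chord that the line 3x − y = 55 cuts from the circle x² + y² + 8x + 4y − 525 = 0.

7√10

The distance from (−4, −2) to the line is 65/√10, and r² = 545.
Chord = 2√(r² − d²) = 2·√(245/2) = 7√10.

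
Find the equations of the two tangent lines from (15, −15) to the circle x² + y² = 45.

2x + y = 15 and x + 2y = −15

Write the tangent as mx − y + (−15 − m·(15)) = 0 and set its distance from the centre to 3√5:
[m·(−15) − (15)]² = 45(m² + 1)
2m² + 5m + 2 = 0, so m = −2 or m = −1/2.
Through (15, −15) these give 2x + y = 15 and x + 2y = −15.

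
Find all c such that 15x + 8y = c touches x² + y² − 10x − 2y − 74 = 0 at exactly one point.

For a tangent, require d(centre, line) = r = 10.
|15·5 + 8·1 − c| / √289 = 10
|c − (83)| = 10·17, so c = 253 or c = −87.

c = −87 or c = 253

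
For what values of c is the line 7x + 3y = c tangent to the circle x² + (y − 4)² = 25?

For a tangent, require d(centre, line) = r = 5.
|7·0 + 3·4 − c| / √58 = 5
|c − (12)| = 5√58.

c = 12 ± 5√58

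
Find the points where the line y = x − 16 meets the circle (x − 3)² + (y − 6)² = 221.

Substitute y = x − 16:
2x² − 50x + 272 = 0  ⟹  x² − 25x + 136 = 0
x = 17 or x = 8, giving (17, 1) and (8, −8).

(8, −8) and (17, 1)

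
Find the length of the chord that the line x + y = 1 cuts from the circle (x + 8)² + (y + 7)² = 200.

The distance from (−8, −7) to the line is 16/√2, and r² = 200.
Chord = 2√(r² − d²) = 2·√(72) = 12√2.

12√2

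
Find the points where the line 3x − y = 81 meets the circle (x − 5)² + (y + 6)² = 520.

Express y = 3x − 81 and substitute into the circle:
10x² − 460x + 5130 = 0  ⟹  x² − 46x + 513 = 0
x = 27 or x = 19, giving (27, 0) and (19, −24).

(19, −24) and (27, 0)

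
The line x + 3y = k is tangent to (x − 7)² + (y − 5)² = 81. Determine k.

For a tangent, require d(centre, line) = r = 9.
|1·7 + 3·5 − k| / √10 = 9
|k − (22)| = 9√10.

k = 22 ± 9√10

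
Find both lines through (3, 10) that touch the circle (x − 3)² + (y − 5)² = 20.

x + 2y = 23 and x − 2y = −17

Write the tangent as mx − y + (10 − m·(3)) = 0 and set its distance from the centre to 2√5:
[m·(0) − (−5)]² = 20(m² + 1)
4m² − 1 = 0, so m = −1/2 or m = 1/2.
Through (3, 10) these give x + 2y = 23 and x − 2y = −17.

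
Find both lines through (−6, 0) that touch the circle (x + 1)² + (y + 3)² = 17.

4x + y = −24 and x − 4y = −6

Let a tangent through (−6, 0) have slope m. Its distance from (−1, −3) must equal √17:
(5m − (−3))² = 17(m² + 1)
4m² + 15m − 4 = 0, so m = −4 or m = 1/4.
Through (−6, 0) these give 4x + y = −24 and x − 4y = −6.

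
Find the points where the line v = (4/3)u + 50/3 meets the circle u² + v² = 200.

(−14, −2) and (−2, 14)

From the line, v = (50 + 4u)/3. Substituting:
25u² + 400u + 700 = 0  ⟹  u² + 16u + 28 = 0
u = −2 or u = −14, giving (−2, 14) and (−14, −2).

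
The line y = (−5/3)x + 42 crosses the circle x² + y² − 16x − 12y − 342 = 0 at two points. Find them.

From the line, y = (126 − 5x)/3. Substituting:
34x² − 1224x + 8262 = 0  ⟹  x² − 36x + 243 = 0
x = 27 or x = 9, giving (27, −3) and (9, 27).

(9, 27) and (27, −3)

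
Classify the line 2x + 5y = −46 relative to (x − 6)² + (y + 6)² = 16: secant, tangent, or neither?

d² = (2·6 + 5·(−6) − (−46))²/29 = 784/29; r² = 16.
Since d² > r², the line lies outside the circle.

neither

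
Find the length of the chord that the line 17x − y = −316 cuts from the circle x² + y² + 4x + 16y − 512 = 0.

Substitute y = 17x + 316:
290x² + 11020x + 104400 = 0  ⟹  x² + 38x + 360 = 0
x = −18 or x = −20, giving (−18, 10) and (−20, −24).
|(−18, 10) − (−20, −24)| = √((2)² + (34)²) = 2√290.

2√290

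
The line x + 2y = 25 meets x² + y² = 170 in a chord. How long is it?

6√5

The distance from (0, 0) to the line is 25/√5, and r² = 170.
Chord = 2√(r² − d²) = 2·√(45) = 6√5.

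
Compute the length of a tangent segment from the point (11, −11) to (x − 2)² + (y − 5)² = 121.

6√6

With centre O = (2, 5), |OP|² = 337 and r² = 121.
By the tangent–radius right angle, tangent length = √(|PO|² − r²) = √216 = 6√6.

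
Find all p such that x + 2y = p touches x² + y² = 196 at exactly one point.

Tangency holds when the distance from the centre (0, 0) to the line equals the radius 14:
|1·0 + 2·0 − p| / √5 = 14
|p| = 14√5.

p = ±14√5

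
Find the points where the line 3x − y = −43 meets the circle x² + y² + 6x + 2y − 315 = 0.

(−18, −11) and (−9, 16)

Express y = 3x + 43 and substitute into the circle:
10x² + 270x + 1620 = 0  ⟹  x² + 27x + 162 = 0
x = −9 or x = −18, giving (−9, 16) and (−18, −11).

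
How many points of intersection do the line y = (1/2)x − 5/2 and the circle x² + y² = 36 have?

Substituting the line into the circle gives 5x² − 10x − 119 = 0.
Discriminant = (−10)² − 4·5·(−119) = 2480 > 0.
Two real roots: the line is a secant.

2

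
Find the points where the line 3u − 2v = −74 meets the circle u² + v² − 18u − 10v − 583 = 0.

From the line, v = (74 + 3u)/2. Substituting:
13u² + 312u + 1664 = 0  ⟹  u² + 24u + 128 = 0
u = −8 or u = −16, giving (−8, 25) and (−16, 13).

(−16, 13) and (−8, 25)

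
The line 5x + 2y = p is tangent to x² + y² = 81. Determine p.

Tangency holds when the distance from the centre (0, 0) to the line equals the radius 9:
|5·0 + 2·0 − p| / √29 = 9
|p| = 9√29.

p = ±9√29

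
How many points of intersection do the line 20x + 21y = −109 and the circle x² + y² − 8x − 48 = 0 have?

d² = (20·4 + 21·0 − (−109))²/841 = 35721/841; r² = 64.
Since d² < r², the line cuts the circle twice.

2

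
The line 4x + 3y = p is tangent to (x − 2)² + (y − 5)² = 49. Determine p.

The line touches the circle iff its distance from (2, 5) is 7:
|4·2 + 3·5 − p| / √25 = 7
|p − (23)| = 7·5, so p = 58 or p = −12.

p = −12 or p = 58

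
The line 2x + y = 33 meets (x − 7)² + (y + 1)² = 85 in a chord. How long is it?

2√5

The distance from (7, −1) to the line is 20/√5, and r² = 85.
Chord = 2√(r² − d²) = 2·√(5) = 2√5.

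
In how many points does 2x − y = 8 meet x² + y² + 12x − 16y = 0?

d² = (2·(−6) − 1·8 − (8))²/5 = 784/5; r² = 100.
Since d² > r², the line lies outside the circle.

0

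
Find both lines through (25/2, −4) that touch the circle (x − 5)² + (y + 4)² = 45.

Write the tangent as mx − y + (−4 − m·(25/2)) = 0 and set its distance from the centre to 3√5:
(−15/2m − (0))² = 45(m² + 1)
m² − 4 = 0, so m = 2 or m = −2.
Through (25/2, −4) these give 2x − y = 29 and 2x + y = 21.

2x − y = 29 and 2x + y = 21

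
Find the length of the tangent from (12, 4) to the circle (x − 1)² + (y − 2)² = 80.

With centre O = (1, 2), |OP|² = 125 and r² = 80.
The tangent meets the radius at right angles, so tangent² = |PO|² − r² = 125 − 80 = 45.

3√5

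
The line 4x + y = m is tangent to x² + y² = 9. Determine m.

The line touches the circle iff its distance from (0, 0) is 3:
|4·0 + 1·0 − m| / √17 = 3
|m| = 3√17.

m = ±3√17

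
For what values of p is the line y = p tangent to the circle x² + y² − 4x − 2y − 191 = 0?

p = −13 or p = 15

For a tangent, require d(centre, line) = r = 14.
|0·2 + 1·1 − p| / √1 = 14
|p − (1)| = 14, so p = 15 or p = −13.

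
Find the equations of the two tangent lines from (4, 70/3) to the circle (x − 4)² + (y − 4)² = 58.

Write the tangent as mx − y + (70/3 − m·(4)) = 0 and set its distance from the centre to √58:
[m·(0) − (−58/3)]² = 58(m² + 1)
9m² − 49 = 0, so m = 7/3 or m = −7/3.
With m = 7/3: 7x − 3y = −42. With m = −7/3: 7x + 3y = 98.

7x − 3y = −42 and 7x + 3y = 98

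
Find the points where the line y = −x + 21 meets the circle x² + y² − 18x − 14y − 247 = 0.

(−2, 23) and (25, −4)

Express y = −x + 21 and substitute into the circle:
2x² − 46x − 100 = 0  ⟹  x² − 23x − 50 = 0
x = 25 or x = −2, giving (25, −4) and (−2, 23).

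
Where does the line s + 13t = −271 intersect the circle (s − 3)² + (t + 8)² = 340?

(−11, −20) and (15, −22)

Substitute t = (−271 − s)/13:
170s² − 680s − 28050 = 0  ⟹  s² − 4s − 165 = 0
s = 15 or s = −11, giving (15, −22) and (−11, −20).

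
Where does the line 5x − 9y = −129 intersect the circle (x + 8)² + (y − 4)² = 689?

Express y = (129 + 5x)/9 and substitute into the circle:
106x² + 2226x − 41976 = 0  ⟹  x² + 21x − 396 = 0
x = 12 or x = −33, giving (12, 21) and (−33, −4).

(−33, −4) and (12, 21)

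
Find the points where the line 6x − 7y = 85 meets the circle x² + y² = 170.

From the line, y = (−85 + 6x)/7. Substituting:
85x² − 1020x − 1105 = 0  ⟹  x² − 12x − 13 = 0
x = 13 or x = −1, giving (13, −1) and (−1, −13).

(−1, −13) and (13, −1)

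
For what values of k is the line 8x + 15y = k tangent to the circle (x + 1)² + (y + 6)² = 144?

k = −302 or k = 106

Tangency holds when the distance from the centre (−1, −6) to the line equals the radius 12:
|8·(−1) + 15·(−6) − k| / √289 = 12
|k − (−98)| = 12·17, so k = 106 or k = −302.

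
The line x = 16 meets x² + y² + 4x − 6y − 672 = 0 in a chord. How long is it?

38

The distance from (−2, 3) to the line is 18, and r² = 685.
Chord = 2√(r² − d²) = 2·√(361) = 38.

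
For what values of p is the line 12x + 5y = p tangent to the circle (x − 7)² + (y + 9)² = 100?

p = −91 or p = 169

Tangency holds when the distance from the centre (7, −9) to the line equals the radius 10:
|12·7 + 5·(−9) − p| / √169 = 10
|p − (39)| = 10·13, so p = 169 or p = −91.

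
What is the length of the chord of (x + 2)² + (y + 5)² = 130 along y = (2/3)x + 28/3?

Centre (−2, −5), r² = 130. Perpendicular distance d from centre to line = |39| / √13 = 39/√13.
Half the chord is √(r² − d²) = √(13), so the full chord is 2√13.

2√13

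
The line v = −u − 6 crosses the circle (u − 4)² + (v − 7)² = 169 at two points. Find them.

Substitute v = −u − 6:
2u² + 18u + 16 = 0  ⟹  u² + 9u + 8 = 0
u = −1 or u = −8, giving (−1, −5) and (−8, 2).

(−8, 2) and (−1, −5)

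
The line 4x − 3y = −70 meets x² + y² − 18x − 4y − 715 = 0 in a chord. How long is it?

From the line, y = (70 + 4x)/3. Substituting:
25x² + 350x − 2375 = 0  ⟹  x² + 14x − 95 = 0
x = 5 or x = −19, giving (5, 30) and (−19, −2).
|(5, 30) − (−19, −2)| = √((24)² + (32)²) = 40.

40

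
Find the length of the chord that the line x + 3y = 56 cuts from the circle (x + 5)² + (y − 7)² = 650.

The distance from (−5, 7) to the line is 40/√10, and r² = 650.
Chord = 2√(r² − d²) = 2·√(490) = 14√10.

14√10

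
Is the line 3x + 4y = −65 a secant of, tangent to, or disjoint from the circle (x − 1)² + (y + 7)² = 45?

disjoint

d² = (3·1 + 4·(−7) − (−65))²/25 = 64; r² = 45.
Since d² > r², the line lies outside the circle.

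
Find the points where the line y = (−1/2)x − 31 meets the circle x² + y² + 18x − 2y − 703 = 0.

Substitute y = (−62 − x)/2:
5x² + 200x + 1280 = 0  ⟹  x² + 40x + 256 = 0
x = −8 or x = −32, giving (−8, −27) and (−32, −15).

(−32, −15) and (−8, −27)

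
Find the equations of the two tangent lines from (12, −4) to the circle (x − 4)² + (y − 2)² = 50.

Write the tangent as mx − y + (−4 − m·(12)) = 0 and set its distance from the centre to 5√2:
(−8m − (6))² = 50(m² + 1)
7m² + 48m − 7 = 0, so m = 1/7 or m = −7.
With m = 1/7: x − 7y = 40. With m = −7: 7x + y = 80.

x − 7y = 40 and 7x + y = 80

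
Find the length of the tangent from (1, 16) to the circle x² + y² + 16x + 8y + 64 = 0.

√465

With centre O = (−8, −4), |OP|² = 481 and r² = 16.
Power of the point: PT² = |PO|² − r² = 465, so PT = √465.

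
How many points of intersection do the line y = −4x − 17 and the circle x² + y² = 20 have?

2

d² = (4·0 + 1·0 − (−17))²/17 = 17; r² = 20.
Since d² < r², the line cuts the circle twice.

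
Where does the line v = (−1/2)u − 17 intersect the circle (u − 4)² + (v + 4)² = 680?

(−22, −6) and (18, −26)

Express v = (−34 − u)/2 and substitute into the circle:
5u² + 20u − 1980 = 0  ⟹  u² + 4u − 396 = 0
u = 18 or u = −22, giving (18, −26) and (−22, −6).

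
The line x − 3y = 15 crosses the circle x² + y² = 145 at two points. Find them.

Substitute y = (−15 + x)/3:
10x² − 30x − 1080 = 0  ⟹  x² − 3x − 108 = 0
x = 12 or x = −9, giving (12, −1) and (−9, −8).

(−9, −8) and (12, −1)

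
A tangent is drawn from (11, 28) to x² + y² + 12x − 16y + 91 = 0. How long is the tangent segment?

With centre O = (−6, 8), |OP|² = 689 and r² = 9.
By the tangent–radius right angle, tangent length = √(|PO|² − r²) = √680 = 2√170.

2√170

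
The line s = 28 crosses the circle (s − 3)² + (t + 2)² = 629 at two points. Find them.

The line gives s = 28. Substituting into the circle:
t² + 4t = 0
t = 0 or t = −4, giving (28, 0) and (28, −4).

(28, −4) and (28, 0)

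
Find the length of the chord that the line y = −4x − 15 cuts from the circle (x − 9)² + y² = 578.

10√17

Centre (9, 0), r² = 578. Perpendicular distance d from centre to line = |51| / √17 = 51/√17.
Chord = 2√(r² − d²) = 2·√(425) = 10√17.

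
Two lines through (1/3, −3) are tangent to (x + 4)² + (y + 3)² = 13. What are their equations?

Write the tangent as mx − y + (−3 − m·(1/3)) = 0 and set its distance from the centre to √13:
(−13/3m − (0))² = 13(m² + 1)
4m² − 9 = 0, so m = 3/2 or m = −3/2.
With m = 3/2: 3x − 2y = 7. With m = −3/2: 3x + 2y = −5.

3x − 2y = 7 and 3x + 2y = −5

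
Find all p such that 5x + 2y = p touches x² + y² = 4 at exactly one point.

p = ±2√29

Tangency holds when the distance from the centre (0, 0) to the line equals the radius 2:
|5·0 + 2·0 − p| / √29 = 2
|p| = 2√29.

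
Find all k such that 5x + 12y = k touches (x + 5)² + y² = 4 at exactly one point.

k = −51 or k = 1

For a tangent, require d(centre, line) = r = 2.
|5·(−5) + 12·0 − k| / √169 = 2
|k − (−25)| = 2·13, so k = 1 or k = −51.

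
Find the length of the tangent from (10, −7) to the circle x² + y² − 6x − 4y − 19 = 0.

With centre O = (3, 2), |OP|² = 130 and r² = 32.
The tangent meets the radius at right angles, so tangent² = |PO|² − r² = 130 − 32 = 98.

7√2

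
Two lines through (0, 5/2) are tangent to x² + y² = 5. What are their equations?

x − 2y = −5 and x + 2y = 5

Write the tangent as mx − y + (5/2 − m·(0)) = 0 and set its distance from the centre to √5:
(0m − (−5/2))² = 5(m² + 1)
4m² − 1 = 0, so m = 1/2 or m = −1/2.
With m = 1/2: x − 2y = −5. With m = −1/2: x + 2y = 5.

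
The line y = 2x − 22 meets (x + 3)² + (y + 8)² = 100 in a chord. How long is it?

4√5

Substitute y = 2x − 22:
5x² − 50x + 105 = 0  ⟹  x² − 10x + 21 = 0
x = 7 or x = 3, giving (7, −8) and (3, −16).
Chord length = distance between (7, −8) and (3, −16) = √80 = 4√5.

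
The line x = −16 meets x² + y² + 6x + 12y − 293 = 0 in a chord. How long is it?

The line gives x = −16. Substituting into the circle:
y² + 12y − 133 = 0
y = 7 or y = −19, giving (−16, 7) and (−16, −19).
|(−16, 7) − (−16, −19)| = √((0)² + (26)²) = 26.

26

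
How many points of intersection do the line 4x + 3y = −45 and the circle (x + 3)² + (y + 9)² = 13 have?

2

Substituting the line into the circle gives 25x² + 198x + 288 = 0.
Δ = 39204 − 28800 = 10404.
Two real roots: the line is a secant.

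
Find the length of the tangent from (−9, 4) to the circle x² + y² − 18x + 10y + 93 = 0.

14√2

Centre (9, −5), r² = 13. |PO|² = (−18)² + (9)² = 405.
Power of the point: PT² = |PO|² − r² = 392, so PT = 14√2.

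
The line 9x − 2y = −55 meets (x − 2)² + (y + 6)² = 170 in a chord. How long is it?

2√85

Centre (2, −6), r² = 170. Perpendicular distance d from centre to line = |85| / √85 = 85/√85.
Half the chord is √(r² − d²) = √(85), so the full chord is 2√85.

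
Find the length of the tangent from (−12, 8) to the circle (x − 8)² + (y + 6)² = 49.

√547

Centre (8, −6), r² = 49. |PO|² = (−20)² + (14)² = 596.
The tangent meets the radius at right angles, so tangent² = |PO|² − r² = 596 − 49 = 547.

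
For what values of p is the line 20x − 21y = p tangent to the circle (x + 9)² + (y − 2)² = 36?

p = −396 or p = −48

Tangency holds when the distance from the centre (−9, 2) to the line equals the radius 6:
|20·(−9) − 21·2 − p| / √841 = 6
|p − (−222)| = 6·29, so p = −48 or p = −396.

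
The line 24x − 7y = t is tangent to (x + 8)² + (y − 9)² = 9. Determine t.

t = −330 or t = −180

For a tangent, require d(centre, line) = r = 3.
|24·(−8) − 7·9 − t| / √625 = 3
|t − (−255)| = 3·25, so t = −180 or t = −330.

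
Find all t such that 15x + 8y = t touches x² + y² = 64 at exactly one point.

t = −136 or t = 136

For a tangent, require d(centre, line) = r = 8.
|15·0 + 8·0 − t| / √289 = 8
|t| = 8·17, so t = 136 or t = −136.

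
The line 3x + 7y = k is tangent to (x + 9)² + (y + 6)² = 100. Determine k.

k = −69 ± 10√58

The line touches the circle iff its distance from (−9, −6) is 10:
|3·(−9) + 7·(−6) − k| / √58 = 10
|k − (−69)| = 10√58.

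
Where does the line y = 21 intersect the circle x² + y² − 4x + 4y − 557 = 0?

(−4, 21) and (8, 21)

Substitute y = 21:
x² − 4x − 32 = 0
x = 8 or x = −4, giving (8, 21) and (−4, 21).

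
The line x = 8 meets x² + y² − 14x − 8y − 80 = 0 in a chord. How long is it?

The line gives x = 8. Substituting into the circle:
y² − 8y − 128 = 0
y = 16 or y = −8, giving (8, 16) and (8, −8).
Chord length = distance between (8, 16) and (8, −8) = √576 = 24.

24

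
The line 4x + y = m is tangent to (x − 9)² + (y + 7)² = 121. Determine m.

For a tangent, require d(centre, line) = r = 11.
|4·9 + 1·(−7) − m| / √17 = 11
|m − (29)| = 11√17.

m = 29 ± 11√17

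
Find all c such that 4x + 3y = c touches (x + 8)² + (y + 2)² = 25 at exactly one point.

The line touches the circle iff its distance from (−8, −2) is 5:
|4·(−8) + 3·(−2) − c| / √25 = 5
|c − (−38)| = 5·5, so c = −13 or c = −63.

c = −63 or c = −13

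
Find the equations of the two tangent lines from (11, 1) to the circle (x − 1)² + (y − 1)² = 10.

x + 3y = 14 and x − 3y = 8

A line y − (1) = m(x − (11)) is tangent when its distance from (1, 1) is √10:
[m·(−10) − (0)]² = 10(m² + 1)
9m² − 1 = 0, so m = −1/3 or m = 1/3.
With m = −1/3: x + 3y = 14. With m = 1/3: x − 3y = 8.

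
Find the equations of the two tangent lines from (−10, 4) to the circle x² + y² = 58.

3x − 7y = −58 and 7x + 3y = −58

Write the tangent as mx − y + (4 − m·(−10)) = 0 and set its distance from the centre to √58:
(10m − (−4))² = 58(m² + 1)
21m² + 40m − 21 = 0, so m = 3/7 or m = −7/3.
With m = 3/7: 3x − 7y = −58. With m = −7/3: 7x + 3y = −58.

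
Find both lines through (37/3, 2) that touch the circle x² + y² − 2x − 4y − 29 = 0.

3x − 5y = 27 and 3x + 5y = 47

A line y − (2) = m(x − (37/3)) is tangent when its distance from (1, 2) is √34:
(−34/3m − (0))² = 34(m² + 1)
25m² − 9 = 0, so m = 3/5 or m = −3/5.
Through (37/3, 2) these give 3x − 5y = 27 and 3x + 5y = 47.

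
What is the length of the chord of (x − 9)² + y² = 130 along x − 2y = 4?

Express y = (−4 + x)/2 and substitute into the circle:
5x² − 80x − 180 = 0  ⟹  x² − 16x − 36 = 0
x = 18 or x = −2, giving (18, 7) and (−2, −3).
Chord length = distance between (18, 7) and (−2, −3) = √500 = 10√5.

10√5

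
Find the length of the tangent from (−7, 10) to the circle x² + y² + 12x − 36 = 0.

√29

With centre O = (−6, 0), |OP|² = 101 and r² = 72.
The tangent meets the radius at right angles, so tangent² = |PO|² − r² = 101 − 72 = 29.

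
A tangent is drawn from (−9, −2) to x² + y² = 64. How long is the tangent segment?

√21

With centre O = (0, 0), |OP|² = 85 and r² = 64.
The tangent meets the radius at right angles, so tangent² = |PO|² − r² = 85 − 64 = 21.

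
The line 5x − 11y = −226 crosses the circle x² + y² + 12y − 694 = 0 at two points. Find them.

(−21, 11) and (1, 21)

Express y = (226 + 5x)/11 and substitute into the circle:
146x² + 2920x − 3066 = 0  ⟹  x² + 20x − 21 = 0
x = 1 or x = −21, giving (1, 21) and (−21, 11).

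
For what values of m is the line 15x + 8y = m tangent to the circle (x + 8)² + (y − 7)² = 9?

m = −115 or m = −13

For a tangent, require d(centre, line) = r = 3.
|15·(−8) + 8·7 − m| / √289 = 3
|m − (−64)| = 3·17, so m = −13 or m = −115.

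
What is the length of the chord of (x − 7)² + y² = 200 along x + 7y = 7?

The distance from (7, 0) to the line is 0/√50, and r² = 200.
Half the chord is √(r² − d²) = √(200), so the full chord is 20√2.

20√2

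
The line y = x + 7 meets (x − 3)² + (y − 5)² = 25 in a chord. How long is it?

5√2

Express y = x + 7 and substitute into the circle:
2x² − 2x − 12 = 0  ⟹  x² − x − 6 = 0
x = 3 or x = −2, giving (3, 10) and (−2, 5).
|(3, 10) − (−2, 5)| = √((5)² + (5)²) = 5√2.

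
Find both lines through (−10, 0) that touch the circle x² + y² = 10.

x + 3y = −10 and x − 3y = −10

Let a tangent through (−10, 0) have slope m. Its distance from (0, 0) must equal √10:
(10m − (0))² = 10(m² + 1)
9m² − 1 = 0, so m = −1/3 or m = 1/3.
With m = −1/3: x + 3y = −10. With m = 1/3: x − 3y = −10.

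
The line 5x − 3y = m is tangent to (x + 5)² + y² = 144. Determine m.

For a tangent, require d(centre, line) = r = 12.
|5·(−5) − 3·0 − m| / √34 = 12
|m − (−25)| = 12√34.

m = −25 ± 12√34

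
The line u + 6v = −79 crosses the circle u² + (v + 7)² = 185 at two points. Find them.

(−13, −11) and (11, −15)

Express v = (−79 − u)/6 and substitute into the circle:
37u² + 74u − 5291 = 0  ⟹  u² + 2u − 143 = 0
u = 11 or u = −13, giving (11, −15) and (−13, −11).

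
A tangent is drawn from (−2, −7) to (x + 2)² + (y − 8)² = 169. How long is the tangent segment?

2√14

With centre O = (−2, 8), |OP|² = 225 and r² = 169.
Power of the point: PT² = |PO|² − r² = 56, so PT = 2√14.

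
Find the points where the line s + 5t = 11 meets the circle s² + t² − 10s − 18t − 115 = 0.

Express t = (11 − s)/5 and substitute into the circle:
26s² − 182s − 3744 = 0  ⟹  s² − 7s − 144 = 0
s = 16 or s = −9, giving (16, −1) and (−9, 4).

(−9, 4) and (16, −1)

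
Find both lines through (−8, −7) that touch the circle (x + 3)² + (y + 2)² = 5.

x − 2y = 6 and 2x − y = −9

A line y − (−7) = m(x − (−8)) is tangent when its distance from (−3, −2) is √5:
[m·(5) − (5)]² = 5(m² + 1)
2m² − 5m + 2 = 0, so m = 1/2 or m = 2.
Through (−8, −7) these give x − 2y = 6 and 2x − y = −9.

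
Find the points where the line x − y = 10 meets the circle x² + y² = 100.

Substitute y = x − 10:
2x² − 20x = 0  ⟹  x² − 10x = 0
x = 10 or x = 0, giving (10, 0) and (0, −10).

(0, −10) and (10, 0)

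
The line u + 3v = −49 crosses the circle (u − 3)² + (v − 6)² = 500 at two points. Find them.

(−7, −14) and (−1, −16)

Substitute v = (−49 − u)/3:
10u² + 80u + 70 = 0  ⟹  u² + 8u + 7 = 0
u = −1 or u = −7, giving (−1, −16) and (−7, −14).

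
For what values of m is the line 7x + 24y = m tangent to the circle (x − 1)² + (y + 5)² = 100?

Tangency holds when the distance from the centre (1, −5) to the line equals the radius 10:
|7·1 + 24·(−5) − m| / √625 = 10
|m − (−113)| = 10·25, so m = 137 or m = −363.

m = −363 or m = 137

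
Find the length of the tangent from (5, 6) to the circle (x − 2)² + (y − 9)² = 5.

The centre is (2, 9) and r = √5. The square of the distance from P to the centre is 9 + 9 = 18.
The tangent meets the radius at right angles, so tangent² = |PO|² − r² = 18 − 5 = 13.

√13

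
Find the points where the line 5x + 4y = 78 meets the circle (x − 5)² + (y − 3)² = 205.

Express y = (78 − 5x)/4 and substitute into the circle:
41x² − 820x + 1476 = 0  ⟹  x² − 20x + 36 = 0
x = 18 or x = 2, giving (18, −3) and (2, 17).

(2, 17) and (18, −3)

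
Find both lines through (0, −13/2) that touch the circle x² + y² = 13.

3x − 2y = 13 and 3x + 2y = −13

Let a tangent through (0, −13/2) have slope m. Its distance from (0, 0) must equal √13:
[m·(0) − (13/2)]² = 13(m² + 1)
4m² − 9 = 0, so m = 3/2 or m = −3/2.
Through (0, −13/2) these give 3x − 2y = 13 and 3x + 2y = −13.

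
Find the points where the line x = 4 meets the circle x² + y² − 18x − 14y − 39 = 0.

The line gives x = 4. Substituting into the circle:
y² − 14y − 95 = 0
y = 19 or y = −5, giving (4, 19) and (4, −5).

(4, −5) and (4, 19)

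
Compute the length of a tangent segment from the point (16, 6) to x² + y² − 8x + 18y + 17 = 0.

With centre O = (4, −9), |OP|² = 369 and r² = 80.
Power of the point: PT² = |PO|² − r² = 289, so PT = 17.

17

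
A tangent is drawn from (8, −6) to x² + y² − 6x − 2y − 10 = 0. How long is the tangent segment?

3√6

With centre O = (3, 1), |OP|² = 74 and r² = 20.
Power of the point: PT² = |PO|² − r² = 54, so PT = 3√6.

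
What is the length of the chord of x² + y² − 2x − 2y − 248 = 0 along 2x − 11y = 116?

10√5

Substitute y = (−116 + 2x)/11:
125x² − 750x − 14000 = 0  ⟹  x² − 6x − 112 = 0
x = 14 or x = −8, giving (14, −8) and (−8, −12).
Chord length = distance between (14, −8) and (−8, −12) = √500 = 10√5.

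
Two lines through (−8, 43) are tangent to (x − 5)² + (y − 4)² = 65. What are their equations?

Write the tangent as mx − y + (43 − m·(−8)) = 0 and set its distance from the centre to √65:
[m·(13) − (−39)]² = 65(m² + 1)
4m² + 39m + 56 = 0, so m = −7/4 or m = −8.
Through (−8, 43) these give 7x + 4y = 116 and 8x + y = −21.

7x + 4y = 116 and 8x + y = −21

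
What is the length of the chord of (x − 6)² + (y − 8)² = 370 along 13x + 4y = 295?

2√185

The distance from (6, 8) to the line is 185/√185, and r² = 370.
Half the chord is √(r² − d²) = √(185), so the full chord is 2√185.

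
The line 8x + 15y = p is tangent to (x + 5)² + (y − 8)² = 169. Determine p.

Tangency holds when the distance from the centre (−5, 8) to the line equals the radius 13:
|8·(−5) + 15·8 − p| / √289 = 13
|p − (80)| = 13·17, so p = 301 or p = −141.

p = −141 or p = 301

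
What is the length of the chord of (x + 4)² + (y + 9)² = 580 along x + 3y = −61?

The distance from (−4, −9) to the line is 30/√10, and r² = 580.
Half the chord is √(r² − d²) = √(490), so the full chord is 14√10.

14√10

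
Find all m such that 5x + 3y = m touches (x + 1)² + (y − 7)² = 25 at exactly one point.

m = 16 ± 5√34

The line touches the circle iff its distance from (−1, 7) is 5:
|5·(−1) + 3·7 − m| / √34 = 5
|m − (16)| = 5√34.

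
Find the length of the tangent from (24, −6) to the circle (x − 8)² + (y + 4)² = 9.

With centre O = (8, −4), |OP|² = 260 and r² = 9.
The tangent meets the radius at right angles, so tangent² = |PO|² − r² = 260 − 9 = 251.

√251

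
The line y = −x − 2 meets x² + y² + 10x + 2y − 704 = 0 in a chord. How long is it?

38√2

The distance from (−5, −1) to the line is 4/√2, and r² = 730.
Chord = 2√(r² − d²) = 2·√(722) = 38√2.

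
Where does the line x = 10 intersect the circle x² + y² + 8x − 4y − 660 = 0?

(10, −20) and (10, 24)

The line gives x = 10. Substituting into the circle:
y² − 4y − 480 = 0
y = 24 or y = −20, giving (10, 24) and (10, −20).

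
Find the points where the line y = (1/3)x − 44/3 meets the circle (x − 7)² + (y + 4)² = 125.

From the line, y = (−44 + x)/3. Substituting:
10x² − 190x + 340 = 0  ⟹  x² − 19x + 34 = 0
x = 17 or x = 2, giving (17, −9) and (2, −14).

(2, −14) and (17, −9)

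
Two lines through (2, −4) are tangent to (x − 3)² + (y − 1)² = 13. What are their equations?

3x + 2y = −2 and 2x − 3y = 16

Let a tangent through (2, −4) have slope m. Its distance from (3, 1) must equal √13:
[m·(1) − (5)]² = 13(m² + 1)
6m² + 5m − 6 = 0, so m = −3/2 or m = 2/3.
With m = −3/2: 3x + 2y = −2. With m = 2/3: 2x − 3y = 16.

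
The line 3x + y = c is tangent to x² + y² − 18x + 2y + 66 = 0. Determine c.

Tangency holds when the distance from the centre (9, −1) to the line equals the radius 4:
|3·9 + 1·(−1) − c| / √10 = 4
|c − (26)| = 4√10.

c = 26 ± 4√10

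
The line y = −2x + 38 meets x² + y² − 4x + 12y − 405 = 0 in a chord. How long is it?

From the line, y = −2x + 38. Substituting:
5x² − 180x + 1495 = 0  ⟹  x² − 36x + 299 = 0
x = 23 or x = 13, giving (23, −8) and (13, 12).
|(23, −8) − (13, 12)| = √((10)² + (−20)²) = 10√5.

10√5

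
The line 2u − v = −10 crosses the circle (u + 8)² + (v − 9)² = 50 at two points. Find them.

(−3, 4) and (−1, 8)

Substitute v = 2u + 10:
5u² + 20u + 15 = 0  ⟹  u² + 4u + 3 = 0
u = −1 or u = −3, giving (−1, 8) and (−3, 4).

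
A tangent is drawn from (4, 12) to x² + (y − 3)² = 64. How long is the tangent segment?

√33

With centre O = (0, 3), |OP|² = 97 and r² = 64.
The tangent meets the radius at right angles, so tangent² = |PO|² − r² = 97 − 64 = 33.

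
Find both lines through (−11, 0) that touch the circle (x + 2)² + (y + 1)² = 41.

4x − 5y = −44 and 5x + 4y = −55

A line y − (0) = m(x − (−11)) is tangent when its distance from (−2, −1) is √41:
[m·(9) − (−1)]² = 41(m² + 1)
20m² + 9m − 20 = 0, so m = 4/5 or m = −5/4.
With m = 4/5: 4x − 5y = −44. With m = −5/4: 5x + 4y = −55.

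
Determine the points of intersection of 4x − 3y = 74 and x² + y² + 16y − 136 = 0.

Express y = (−74 + 4x)/3 and substitute into the circle:
25x² − 400x + 700 = 0  ⟹  x² − 16x + 28 = 0
x = 14 or x = 2, giving (14, −6) and (2, −22).

(2, −22) and (14, −6)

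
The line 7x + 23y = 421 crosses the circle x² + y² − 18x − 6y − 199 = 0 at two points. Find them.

Substitute y = (421 − 7x)/23:
578x² − 14450x + 13872 = 0  ⟹  x² − 25x + 24 = 0
x = 24 or x = 1, giving (24, 11) and (1, 18).

(1, 18) and (24, 11)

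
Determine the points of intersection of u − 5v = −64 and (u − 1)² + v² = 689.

(−24, 8) and (21, 17)

Substitute v = (64 + u)/5:
26u² + 78u − 13104 = 0  ⟹  u² + 3u − 504 = 0
u = 21 or u = −24, giving (21, 17) and (−24, 8).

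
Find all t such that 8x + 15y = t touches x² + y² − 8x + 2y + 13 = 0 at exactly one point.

The line touches the circle iff its distance from (4, −1) is 2:
|8·4 + 15·(−1) − t| / √289 = 2
|t − (17)| = 2·17, so t = 51 or t = −17.

t = −17 or t = 51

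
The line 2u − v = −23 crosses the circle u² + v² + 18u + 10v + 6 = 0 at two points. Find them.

Express v = 2u + 23 and substitute into the circle:
5u² + 130u + 765 = 0  ⟹  u² + 26u + 153 = 0
u = −9 or u = −17, giving (−9, 5) and (−17, −11).

(−17, −11) and (−9, 5)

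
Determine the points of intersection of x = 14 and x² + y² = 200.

(14, −2) and (14, 2)

The line gives x = 14. Substituting into the circle:
y² − 4 = 0
y = 2 or y = −2, giving (14, 2) and (14, −2).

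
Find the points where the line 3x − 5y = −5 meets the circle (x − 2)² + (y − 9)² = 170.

(−5, −2) and (15, 10)

From the line, y = (5 + 3x)/5. Substituting:
34x² − 340x − 2550 = 0  ⟹  x² − 10x − 75 = 0
x = 15 or x = −5, giving (15, 10) and (−5, −2).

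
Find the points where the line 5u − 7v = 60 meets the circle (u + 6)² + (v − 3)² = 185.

From the line, v = (−60 + 5u)/7. Substituting:
74u² − 222u − 740 = 0  ⟹  u² − 3u − 10 = 0
u = 5 or u = −2, giving (5, −5) and (−2, −10).

(−2, −10) and (5, −5)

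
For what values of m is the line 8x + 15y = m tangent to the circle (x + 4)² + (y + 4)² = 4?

For a tangent, require d(centre, line) = r = 2.
|8·(−4) + 15·(−4) − m| / √289 = 2
|m − (−92)| = 2·17, so m = −58 or m = −126.

m = −126 or m = −58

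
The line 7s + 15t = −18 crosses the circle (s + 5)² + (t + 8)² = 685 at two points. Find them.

From the line, t = (−18 − 7s)/15. Substituting:
274s² + 822s − 138096 = 0  ⟹  s² + 3s − 504 = 0
s = 21 or s = −24, giving (21, −11) and (−24, 10).

(−24, 10) and (21, −11)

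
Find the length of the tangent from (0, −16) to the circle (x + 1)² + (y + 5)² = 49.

√73

With centre O = (−1, −5), |OP|² = 122 and r² = 49.
Power of the point: PT² = |PO|² − r² = 73, so PT = √73.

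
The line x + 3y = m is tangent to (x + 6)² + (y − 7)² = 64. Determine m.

m = 15 ± 8√10

Tangency holds when the distance from the centre (−6, 7) to the line equals the radius 8:
|1·(−6) + 3·7 − m| / √10 = 8
|m − (15)| = 8√10.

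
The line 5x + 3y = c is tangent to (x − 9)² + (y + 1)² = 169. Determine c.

c = 42 ± 13√34

For a tangent, require d(centre, line) = r = 13.
|5·9 + 3·(−1) − c| / √34 = 13
|c − (42)| = 13√34.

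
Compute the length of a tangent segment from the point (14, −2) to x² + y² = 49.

√151

Centre (0, 0), r² = 49. |PO|² = (14)² + (−2)² = 200.
By the tangent–radius right angle, tangent length = √(|PO|² − r²) = √151.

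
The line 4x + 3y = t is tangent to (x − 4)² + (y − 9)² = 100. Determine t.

t = −7 or t = 93

The line touches the circle iff its distance from (4, 9) is 10:
|4·4 + 3·9 − t| / √25 = 10
|t − (43)| = 10·5, so t = 93 or t = −7.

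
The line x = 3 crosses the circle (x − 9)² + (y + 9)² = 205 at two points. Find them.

(3, −22) and (3, 4)

The line gives x = 3. Substituting into the circle:
y² + 18y − 88 = 0
y = 4 or y = −22, giving (3, 4) and (3, −22).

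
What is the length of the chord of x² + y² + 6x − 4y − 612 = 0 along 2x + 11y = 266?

10√5

Substitute y = (266 − 2x)/11:
125x² − 250x − 15000 = 0  ⟹  x² − 2x − 120 = 0
x = 12 or x = −10, giving (12, 22) and (−10, 26).
Chord length = distance between (12, 22) and (−10, 26) = √500 = 10√5.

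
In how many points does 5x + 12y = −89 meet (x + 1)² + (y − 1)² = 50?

0

Substituting the line into the circle gives 169x² + 1298x + 3145 = 0.
Discriminant = (1298)² − 4·169·(3145) = −441216 < 0.
No real roots: the line does not meet the circle.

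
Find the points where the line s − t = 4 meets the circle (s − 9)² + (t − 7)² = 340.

(−3, −7) and (23, 19)

From the line, t = s − 4. Substituting:
2s² − 40s − 138 = 0  ⟹  s² − 20s − 69 = 0
s = 23 or s = −3, giving (23, 19) and (−3, −7).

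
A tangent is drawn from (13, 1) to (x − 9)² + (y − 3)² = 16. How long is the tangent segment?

2

The centre is (9, 3) and r = 4. The square of the distance from P to the centre is 16 + 4 = 20.
By the tangent–radius right angle, tangent length = √(|PO|² − r²) = √4 = 2.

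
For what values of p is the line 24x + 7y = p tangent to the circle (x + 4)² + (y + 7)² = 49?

p = −320 or p = 30

For a tangent, require d(centre, line) = r = 7.
|24·(−4) + 7·(−7) − p| / √625 = 7
|p − (−145)| = 7·25, so p = 30 or p = −320.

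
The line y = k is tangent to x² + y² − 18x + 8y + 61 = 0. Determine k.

k = −10 or k = 2

The line touches the circle iff its distance from (9, −4) is 6:
|0·9 + 1·(−4) − k| / √1 = 6
|k − (−4)| = 6, so k = 2 or k = −10.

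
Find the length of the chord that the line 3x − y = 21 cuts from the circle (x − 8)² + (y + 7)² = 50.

4√10

The distance from (8, −7) to the line is 10/√10, and r² = 50.
Chord = 2√(r² − d²) = 2·√(40) = 4√10.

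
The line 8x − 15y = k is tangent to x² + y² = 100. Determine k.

k = −170 or k = 170

Tangency holds when the distance from the centre (0, 0) to the line equals the radius 10:
|8·0 − 15·0 − k| / √289 = 10
|k| = 10·17, so k = 170 or k = −170.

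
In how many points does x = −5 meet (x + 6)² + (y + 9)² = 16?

d² = (1·(−6) + 0·(−9) − (−5))² = 1; r² = 16.
Since d² < r², the line cuts the circle twice.

2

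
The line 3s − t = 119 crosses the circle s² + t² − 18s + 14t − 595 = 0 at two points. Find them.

Substitute t = 3s − 119:
10s² − 690s + 11900 = 0  ⟹  s² − 69s + 1190 = 0
s = 35 or s = 34, giving (35, −14) and (34, −17).

(34, −17) and (35, −14)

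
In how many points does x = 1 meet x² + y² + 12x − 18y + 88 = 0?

0

Substituting the line into the circle gives y² − 18y + 101 = 0.
Discriminant = (−18)² − 4·1·(101) = −80 < 0.
No real roots: the line does not meet the circle.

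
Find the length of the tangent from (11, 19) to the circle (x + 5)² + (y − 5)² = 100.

4√22

With centre O = (−5, 5), |OP|² = 452 and r² = 100.
Power of the point: PT² = |PO|² − r² = 352, so PT = 4√22.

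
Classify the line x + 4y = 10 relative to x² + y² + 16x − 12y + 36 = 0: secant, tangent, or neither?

secant

d² = (1·(−8) + 4·6 − (10))²/17 = 36/17; r² = 64.
Since d² < r², the line cuts the circle twice.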